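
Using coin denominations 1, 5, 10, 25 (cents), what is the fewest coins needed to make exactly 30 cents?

2

30 = 1×25 + 1×5
Total coins = 1 + 1 = 2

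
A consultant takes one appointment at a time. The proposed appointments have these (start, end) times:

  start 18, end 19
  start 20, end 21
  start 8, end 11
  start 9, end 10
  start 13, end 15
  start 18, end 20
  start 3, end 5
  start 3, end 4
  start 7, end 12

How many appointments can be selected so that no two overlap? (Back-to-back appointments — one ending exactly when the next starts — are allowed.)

5

By end time: (3,4), (3,5), (9,10), (8,11), (7,12), (13,15), (18,19), (18,20), (20,21).
Pick (3,4); next start ≥ 4 → (9,10); next start ≥ 10 → (13,15); next start ≥ 15 → (18,19); next start ≥ 19 → (20,21).
Selected 5 appointments.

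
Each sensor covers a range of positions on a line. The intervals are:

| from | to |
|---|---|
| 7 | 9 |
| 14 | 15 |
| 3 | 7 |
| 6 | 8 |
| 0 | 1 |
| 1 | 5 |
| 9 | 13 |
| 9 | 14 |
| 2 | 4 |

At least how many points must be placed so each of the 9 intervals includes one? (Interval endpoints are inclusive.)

Process intervals by earliest right end; each time one isn't hit yet, stab at its right endpoint.
By right end: [0,1]  [2,4]  [1,5]  [3,7]  [6,8]  [7,9]  [9,13]  [9,14]  [14,15]
[0,1] uncovered → point at 1; [2,4] uncovered → point at 4; [6,8] uncovered → point at 8; [9,13] uncovered → point at 13; [14,15] uncovered → point at 15.
Points: 1, 4, 8, 13, 15 (5 total).

5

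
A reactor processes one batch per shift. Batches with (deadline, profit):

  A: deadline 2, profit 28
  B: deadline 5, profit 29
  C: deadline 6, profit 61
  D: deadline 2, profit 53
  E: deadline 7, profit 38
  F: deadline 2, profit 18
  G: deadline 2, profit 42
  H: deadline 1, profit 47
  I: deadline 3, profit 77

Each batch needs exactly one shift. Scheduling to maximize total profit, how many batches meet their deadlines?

6

Sort by profit descending; place each in the latest free slot ≤ its deadline.
Profit order: I=77 C=61 D=53 H=47 G=42 E=38 B=29 A=28 F=18
Assign: I→slot 3, C→slot 6, D→slot 2, H→slot 1, G skipped, E→slot 7, B→slot 5, A skipped, F skipped.
Slots: [1:H] [2:D] [3:I] [5:B] [6:C] [7:E]
6 of 9 scheduled.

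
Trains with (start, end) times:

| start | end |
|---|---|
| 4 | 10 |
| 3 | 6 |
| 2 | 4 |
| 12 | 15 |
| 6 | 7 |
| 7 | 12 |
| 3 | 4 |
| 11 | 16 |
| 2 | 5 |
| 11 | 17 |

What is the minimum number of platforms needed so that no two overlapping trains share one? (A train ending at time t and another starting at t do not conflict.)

Count concurrent intervals with a sweep; the peak is the room count.
Events (time:±→running): 2:+→1 2:+→2 3:+→3 3:+→4 … peak 4.

4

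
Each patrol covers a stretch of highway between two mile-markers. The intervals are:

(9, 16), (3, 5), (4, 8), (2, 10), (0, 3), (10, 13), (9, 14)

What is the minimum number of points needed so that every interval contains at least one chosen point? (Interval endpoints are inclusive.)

3

Sorted: [0,3] [3,5] [4,8] [2,10] [10,13] [9,14] [9,16]
{[0,3],[3,5]} hit by 3; {[4,8],[2,10]} hit by 8; {[10,13],[9,14],[9,16]} hit by 13.
Points: 3, 8, 13 (3 total).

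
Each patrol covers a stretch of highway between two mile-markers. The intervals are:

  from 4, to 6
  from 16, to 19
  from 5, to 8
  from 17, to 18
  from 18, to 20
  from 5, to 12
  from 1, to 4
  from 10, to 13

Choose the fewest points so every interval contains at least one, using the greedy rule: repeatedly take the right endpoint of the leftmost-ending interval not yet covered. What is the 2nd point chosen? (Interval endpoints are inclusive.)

8

Process intervals by earliest right end; each time one isn't hit yet, stab at its right endpoint.
By right end: [1,4]  [4,6]  [5,8]  [5,12]  [10,13]  [17,18]  [16,19]  [18,20]
[1,4] uncovered → point at 4; [5,8] uncovered → point at 8; [10,13] uncovered → point at 13; [17,18] uncovered → point at 18.
Points: 4, 8, 13, 18 (4 total).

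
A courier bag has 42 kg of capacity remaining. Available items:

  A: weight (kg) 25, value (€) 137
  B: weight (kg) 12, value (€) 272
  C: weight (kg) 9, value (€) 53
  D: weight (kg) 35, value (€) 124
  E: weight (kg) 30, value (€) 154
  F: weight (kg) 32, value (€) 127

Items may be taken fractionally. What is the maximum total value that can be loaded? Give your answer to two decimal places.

Greedy by value/weight ratio, highest first.
Ratios (sorted): B 22.67, C 5.89, A 5.48, E 5.13, F 3.97, D 3.54
take B (12 @ 272); take C (9 @ 53); take 21/25 of A → 115.08. Capacity used 42/42.
Total value = 440.08

440.08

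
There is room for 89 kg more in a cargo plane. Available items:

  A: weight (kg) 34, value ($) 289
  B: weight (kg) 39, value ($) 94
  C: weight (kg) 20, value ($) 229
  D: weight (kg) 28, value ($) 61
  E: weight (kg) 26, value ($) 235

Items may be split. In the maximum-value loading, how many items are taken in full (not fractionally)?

Ratios (sorted): C 11.45, E 9.04, A 8.50, B 2.41, D 2.18
take C (20 @ 229); take E (26 @ 235); take A (34 @ 289); take 9/39 of B → 21.69. Capacity used 89/89.
3 item(s) taken whole; one partial (take 9/39 of B).

3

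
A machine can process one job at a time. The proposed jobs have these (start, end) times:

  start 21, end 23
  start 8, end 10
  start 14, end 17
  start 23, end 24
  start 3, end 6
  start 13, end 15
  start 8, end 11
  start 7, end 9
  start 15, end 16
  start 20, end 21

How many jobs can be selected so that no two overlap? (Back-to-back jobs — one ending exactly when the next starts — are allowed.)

By end time: (3,6), (7,9), (8,10), (8,11), (13,15), (15,16), (14,17), (20,21), (21,23), (23,24).
Pick (3,6); next start ≥ 6 → (7,9); next start ≥ 9 → (13,15); next start ≥ 15 → (15,16); next start ≥ 16 → (20,21); next start ≥ 21 → (21,23); next start ≥ 23 → (23,24).
Selected 7 jobs.

7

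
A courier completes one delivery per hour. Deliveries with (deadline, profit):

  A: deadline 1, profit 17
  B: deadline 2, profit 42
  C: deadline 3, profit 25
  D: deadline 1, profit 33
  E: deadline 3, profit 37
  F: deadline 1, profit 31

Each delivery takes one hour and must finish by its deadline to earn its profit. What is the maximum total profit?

Sort by profit descending; place each in the latest free slot ≤ its deadline.
Profit order: B=42 E=37 D=33 F=31 C=25 A=17
Assign: B→slot 2, E→slot 3, D→slot 1, F skipped, C skipped, A skipped.
Slots: [1:D] [2:B] [3:E]
Profit = 33 + 42 + 37 = 112

112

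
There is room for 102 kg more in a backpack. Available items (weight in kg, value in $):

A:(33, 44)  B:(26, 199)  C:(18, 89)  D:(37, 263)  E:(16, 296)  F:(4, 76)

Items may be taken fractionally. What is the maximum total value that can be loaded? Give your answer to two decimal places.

924.33

Greedy by value/weight ratio, highest first.
Order: F (76/4=19.00) > E (296/16=18.50) > B (199/26=7.65) > D (263/37=7.11) > C (89/18=4.94) > A (44/33=1.33)
Fill: take F (4 @ 76) → take E (16 @ 296) → take B (26 @ 199) → take D (37 @ 263) → take C (18 @ 89) → take 1/33 of A → 1.33; 102/102 used.
Total value = 924.33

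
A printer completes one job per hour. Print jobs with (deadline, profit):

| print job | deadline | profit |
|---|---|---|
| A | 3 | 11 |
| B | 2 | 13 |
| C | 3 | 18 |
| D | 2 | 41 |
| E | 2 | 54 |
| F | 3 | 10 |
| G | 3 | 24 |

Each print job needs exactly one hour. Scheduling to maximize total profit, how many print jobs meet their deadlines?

3

Profit order: E=54 D=41 G=24 C=18 B=13 A=11 F=10
Assign: E→slot 2, D→slot 1, G→slot 3, C skipped, B skipped, A skipped, F skipped.
Slots: [1:D] [2:E] [3:G]
3 of 7 scheduled.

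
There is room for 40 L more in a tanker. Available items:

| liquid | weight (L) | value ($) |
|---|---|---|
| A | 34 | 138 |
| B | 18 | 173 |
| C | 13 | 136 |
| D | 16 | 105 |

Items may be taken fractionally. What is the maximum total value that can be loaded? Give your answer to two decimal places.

Sort by value per unit weight and fill in that order.
Order: C (136/13=10.46) > B (173/18=9.61) > D (105/16=6.56) > A (138/34=4.06)
Fill: take C (13 @ 136) → take B (18 @ 173) → take 9/16 of D → 59.06; 40/40 used.
Total value = 368.06

368.06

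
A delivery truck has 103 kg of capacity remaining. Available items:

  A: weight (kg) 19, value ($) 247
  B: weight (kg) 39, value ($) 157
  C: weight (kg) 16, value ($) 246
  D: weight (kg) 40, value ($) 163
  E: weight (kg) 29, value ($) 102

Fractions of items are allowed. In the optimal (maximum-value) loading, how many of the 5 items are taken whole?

3

Greedy by value/weight ratio, highest first.
Ratios (sorted): C 15.38, A 13.00, D 4.08, B 4.03, E 3.52
take C (16 @ 246); take A (19 @ 247); take D (40 @ 163); take 28/39 of B → 112.72. Capacity used 103/103.
3 item(s) taken whole; one partial (take 28/39 of B).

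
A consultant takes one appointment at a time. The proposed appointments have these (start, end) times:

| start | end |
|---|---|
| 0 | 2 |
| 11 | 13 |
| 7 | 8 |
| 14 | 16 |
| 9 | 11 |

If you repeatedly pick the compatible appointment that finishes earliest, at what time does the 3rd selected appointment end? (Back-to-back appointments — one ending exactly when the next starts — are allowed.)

11

Sorted by end: (0,2)  (7,8)  (9,11)  (11,13)  (14,16)
take (0,2); take (7,8); take (9,11); take (11,13); take (14,16).
Selected: (0,2) (7,8) (9,11) (11,13) (14,16)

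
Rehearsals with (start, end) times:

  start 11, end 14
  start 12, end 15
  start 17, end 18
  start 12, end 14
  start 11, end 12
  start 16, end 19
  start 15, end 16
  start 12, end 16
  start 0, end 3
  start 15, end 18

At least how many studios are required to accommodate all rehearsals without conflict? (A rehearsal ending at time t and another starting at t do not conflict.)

starts: [0, 11, 11, 12, 12, 12, 15, 15, 16, 17]
ends:   [3, 12, 14, 14, 15, 16, 16, 18, 18, 19]
s0→1 e3→0 s11→1 s11→2 e12→1 s12→2 s12→3 s12→4  — peak 4.

4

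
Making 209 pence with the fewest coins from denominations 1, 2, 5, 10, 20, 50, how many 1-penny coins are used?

Greedy: take as many of the largest coin as possible, then repeat with the remainder.
209 − 4×50→9 − 1×5→4 − 2×2→0
Count of 1: 0

0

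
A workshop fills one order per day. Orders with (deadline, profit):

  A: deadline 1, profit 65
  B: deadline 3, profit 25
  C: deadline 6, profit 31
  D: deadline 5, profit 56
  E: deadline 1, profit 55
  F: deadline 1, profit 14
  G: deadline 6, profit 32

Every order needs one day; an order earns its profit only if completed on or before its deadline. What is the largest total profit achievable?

By profit: A(d1,65), D(d5,56), E(d1,55), G(d6,32), C(d6,31), B(d3,25), F(d1,14)
A→slot 1; D→slot 5; E skipped; G→slot 6; C→slot 4; B→slot 3; F skipped.
Profit = 65 + 25 + 31 + 56 + 32 = 209

209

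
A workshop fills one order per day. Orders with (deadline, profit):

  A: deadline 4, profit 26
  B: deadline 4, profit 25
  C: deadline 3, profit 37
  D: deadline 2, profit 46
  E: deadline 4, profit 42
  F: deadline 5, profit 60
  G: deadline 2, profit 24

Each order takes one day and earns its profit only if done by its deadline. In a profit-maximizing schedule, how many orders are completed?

5

By profit: F(d5,60), D(d2,46), E(d4,42), C(d3,37), A(d4,26), B(d4,25), G(d2,24)
F→slot 5; D→slot 2; E→slot 4; C→slot 3; A→slot 1; B skipped; G skipped.
5 of 7 scheduled.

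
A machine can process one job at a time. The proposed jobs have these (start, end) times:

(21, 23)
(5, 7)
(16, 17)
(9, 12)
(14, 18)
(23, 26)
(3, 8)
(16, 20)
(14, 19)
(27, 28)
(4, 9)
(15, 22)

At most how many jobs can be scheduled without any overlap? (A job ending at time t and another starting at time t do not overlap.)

6

Sort by end time and greedily take each interval whose start is ≥ the last chosen end.
By end time: (5,7), (3,8), (4,9), (9,12), (16,17), (14,18), (14,19), (16,20), (15,22), (21,23), (23,26), (27,28).
Pick (5,7); next start ≥ 7 → (9,12); next start ≥ 12 → (16,17); next start ≥ 17 → (21,23); next start ≥ 23 → (23,26); next start ≥ 26 → (27,28).
Selected 6 jobs.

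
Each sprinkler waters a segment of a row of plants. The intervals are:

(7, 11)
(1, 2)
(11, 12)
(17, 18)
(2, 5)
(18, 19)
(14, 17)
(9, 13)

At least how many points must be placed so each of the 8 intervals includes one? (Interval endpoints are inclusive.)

Sort by right endpoint; whenever an interval is uncovered, place a point at its right end.
By right end: [1,2]  [2,5]  [7,11]  [11,12]  [9,13]  [14,17]  [17,18]  [18,19]
[1,2] uncovered → point at 2; [7,11] uncovered → point at 11; [14,17] uncovered → point at 17; [18,19] uncovered → point at 19.
Points: 2, 11, 17, 19 (4 total).

4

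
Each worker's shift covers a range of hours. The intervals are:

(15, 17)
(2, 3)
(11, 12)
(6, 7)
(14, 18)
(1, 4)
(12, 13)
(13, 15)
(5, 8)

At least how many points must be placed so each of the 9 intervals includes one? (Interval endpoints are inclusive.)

4

By right end: [2,3]  [1,4]  [6,7]  [5,8]  [11,12]  [12,13]  [13,15]  [15,17]  [14,18]
[2,3] uncovered → point at 3; [6,7] uncovered → point at 7; [11,12] uncovered → point at 12; [13,15] uncovered → point at 15.
Points: 3, 7, 12, 15 (4 total).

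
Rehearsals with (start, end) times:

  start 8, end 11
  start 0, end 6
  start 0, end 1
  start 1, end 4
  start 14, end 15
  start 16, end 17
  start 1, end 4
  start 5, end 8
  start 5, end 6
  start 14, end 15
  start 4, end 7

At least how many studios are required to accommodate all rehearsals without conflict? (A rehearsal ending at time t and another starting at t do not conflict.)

4

starts: [0, 0, 1, 1, 4, 5, 5, 8, 14, 14, 16]
ends:   [1, 4, 4, 6, 6, 7, 8, 11, 15, 15, 17]
s0→1 s0→2 e1→1 s1→2 s1→3 e4→2 e4→1 s4→2 s5→3 s5→4  — peak 4.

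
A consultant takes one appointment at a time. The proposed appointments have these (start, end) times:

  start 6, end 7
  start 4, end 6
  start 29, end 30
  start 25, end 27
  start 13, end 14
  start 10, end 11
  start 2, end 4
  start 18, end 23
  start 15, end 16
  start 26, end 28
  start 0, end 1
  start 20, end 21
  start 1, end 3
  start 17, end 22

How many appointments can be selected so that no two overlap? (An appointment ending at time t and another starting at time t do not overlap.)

10

Sorted by end: (0,1)  (1,3)  (2,4)  (4,6)  (6,7)  (10,11)  (13,14)  (15,16)  (20,21)  (17,22)  (18,23)  (25,27)  (26,28)  (29,30)
take (0,1); take (1,3); skip (2,4); take (4,6); take (6,7); take (10,11); take (13,14); take (15,16); take (20,21); take (25,27); skip (26,28); take (29,30).
Selected 10 appointments.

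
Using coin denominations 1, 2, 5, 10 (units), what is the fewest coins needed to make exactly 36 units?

Use the largest denomination that fits, subtract, and repeat.
36 = 3×10 + 1×5 + 1×1
Total coins = 3 + 1 + 1 = 5

5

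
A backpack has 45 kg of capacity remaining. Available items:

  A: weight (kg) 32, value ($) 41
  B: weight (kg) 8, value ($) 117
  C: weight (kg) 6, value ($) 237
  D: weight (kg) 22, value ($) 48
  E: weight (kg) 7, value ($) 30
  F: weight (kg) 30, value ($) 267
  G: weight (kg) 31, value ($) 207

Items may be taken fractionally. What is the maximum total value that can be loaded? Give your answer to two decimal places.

Ratios (sorted): C 39.50, B 14.62, F 8.90, G 6.68, E 4.29, D 2.18, A 1.28
take C (6 @ 237); take B (8 @ 117); take F (30 @ 267); take 1/31 of G → 6.68. Capacity used 45/45.
Total value = 627.68

627.68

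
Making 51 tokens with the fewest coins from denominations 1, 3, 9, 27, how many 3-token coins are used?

2

Use the largest denomination that fits, subtract, and repeat.
51 = 1×27 + 2×9 + 2×3
Count of 3: 2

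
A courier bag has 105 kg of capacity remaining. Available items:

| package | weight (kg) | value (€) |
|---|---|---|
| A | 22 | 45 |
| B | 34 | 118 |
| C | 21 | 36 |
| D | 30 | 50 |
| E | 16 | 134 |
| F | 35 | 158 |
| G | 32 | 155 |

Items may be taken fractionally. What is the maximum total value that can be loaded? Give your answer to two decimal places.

Greedy by value/weight ratio, highest first.
Order: E (134/16=8.38) > G (155/32=4.84) > F (158/35=4.51) > B (118/34=3.47) > A (45/22=2.05) > C (36/21=1.71) > D (50/30=1.67)
Fill: take E (16 @ 134) → take G (32 @ 155) → take F (35 @ 158) → take 22/34 of B → 76.35; 105/105 used.
Total value = 523.35

523.35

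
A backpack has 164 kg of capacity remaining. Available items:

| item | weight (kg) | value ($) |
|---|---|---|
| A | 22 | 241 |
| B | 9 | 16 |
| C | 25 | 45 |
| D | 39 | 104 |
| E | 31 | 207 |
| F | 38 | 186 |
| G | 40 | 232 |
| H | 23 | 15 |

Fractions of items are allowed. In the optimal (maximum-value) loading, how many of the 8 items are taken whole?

Order: A (241/22=10.95) > E (207/31=6.68) > G (232/40=5.80) > F (186/38=4.89) > D (104/39=2.67) > C (45/25=1.80) > B (16/9=1.78) > H (15/23=0.65)
Fill: take A (22 @ 241) → take E (31 @ 207) → take G (40 @ 232) → take F (38 @ 186) → take 33/39 of D → 88.00; 164/164 used.
4 item(s) taken whole; one partial (take 33/39 of D).

4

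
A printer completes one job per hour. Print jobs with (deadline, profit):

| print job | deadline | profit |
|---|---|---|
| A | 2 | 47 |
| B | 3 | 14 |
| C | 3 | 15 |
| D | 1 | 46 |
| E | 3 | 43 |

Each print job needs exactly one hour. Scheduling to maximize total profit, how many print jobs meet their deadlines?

Take jobs in profit order; each goes to the latest open slot no later than its deadline.
By profit: A(d2,47), D(d1,46), E(d3,43), C(d3,15), B(d3,14)
A→slot 2; D→slot 1; E→slot 3; C skipped; B skipped.
3 of 5 scheduled.

3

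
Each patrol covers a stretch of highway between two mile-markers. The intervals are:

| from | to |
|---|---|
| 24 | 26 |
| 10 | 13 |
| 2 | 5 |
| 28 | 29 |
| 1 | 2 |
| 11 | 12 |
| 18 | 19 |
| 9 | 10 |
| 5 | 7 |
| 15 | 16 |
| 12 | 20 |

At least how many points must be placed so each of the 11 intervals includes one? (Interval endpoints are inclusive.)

Process intervals by earliest right end; each time one isn't hit yet, stab at its right endpoint.
By right end: [1,2]  [2,5]  [5,7]  [9,10]  [11,12]  [10,13]  [15,16]  [18,19]  [12,20]  [24,26]  [28,29]
[1,2] uncovered → point at 2; [5,7] uncovered → point at 7; [9,10] uncovered → point at 10; [11,12] uncovered → point at 12; [15,16] uncovered → point at 16; [18,19] uncovered → point at 19; [24,26] uncovered → point at 26; [28,29] uncovered → point at 29.
Points: 2, 7, 10, 12, 16, 19, 26, 29 (8 total).

8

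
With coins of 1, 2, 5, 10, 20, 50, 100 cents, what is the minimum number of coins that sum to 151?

Greedy: take as many of the largest coin as possible, then repeat with the remainder.
151 = 1×100 + 1×50 + 1×1
Total coins = 1 + 1 + 1 = 3

3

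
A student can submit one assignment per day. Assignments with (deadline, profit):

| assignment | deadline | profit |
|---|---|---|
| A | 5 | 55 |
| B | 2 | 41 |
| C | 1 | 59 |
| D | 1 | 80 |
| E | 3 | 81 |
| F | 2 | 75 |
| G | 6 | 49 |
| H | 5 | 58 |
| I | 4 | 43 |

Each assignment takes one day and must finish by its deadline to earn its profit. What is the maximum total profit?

By profit: E(d3,81), D(d1,80), F(d2,75), C(d1,59), H(d5,58), A(d5,55), G(d6,49), I(d4,43), B(d2,41)
E→slot 3; D→slot 1; F→slot 2; C skipped; H→slot 5; A→slot 4; G→slot 6; I skipped; B skipped.
Profit = 80 + 75 + 81 + 55 + 58 + 49 = 398

398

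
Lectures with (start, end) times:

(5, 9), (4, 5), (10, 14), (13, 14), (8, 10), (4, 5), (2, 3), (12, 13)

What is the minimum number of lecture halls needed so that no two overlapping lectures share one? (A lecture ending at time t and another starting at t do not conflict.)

starts: [2, 4, 4, 5, 8, 10, 12, 13]
ends:   [3, 5, 5, 9, 10, 13, 14, 14]
s2→1 e3→0 s4→1 s4→2  — peak 2.

2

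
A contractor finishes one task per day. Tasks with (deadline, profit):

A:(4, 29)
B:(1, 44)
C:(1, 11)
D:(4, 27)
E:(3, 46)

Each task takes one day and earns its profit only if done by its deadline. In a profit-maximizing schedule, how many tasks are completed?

Profit order: E=46 B=44 A=29 D=27 C=11
Assign: E→slot 3, B→slot 1, A→slot 4, D→slot 2, C skipped.
Slots: [1:B] [2:D] [3:E] [4:A]
4 of 5 scheduled.

4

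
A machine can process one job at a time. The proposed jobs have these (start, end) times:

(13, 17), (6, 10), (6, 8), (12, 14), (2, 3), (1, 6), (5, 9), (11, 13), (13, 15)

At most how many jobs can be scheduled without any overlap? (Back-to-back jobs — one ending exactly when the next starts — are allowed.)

4

Greedy by earliest finish: after sorting by end time, pick each interval compatible with the last pick.
Sorted by end: (2,3)  (1,6)  (6,8)  (5,9)  (6,10)  (11,13)  (12,14)  (13,15)  (13,17)
take (2,3); skip (1,6); take (6,8); take (11,13); skip (12,14); take (13,15).
Selected 4 jobs.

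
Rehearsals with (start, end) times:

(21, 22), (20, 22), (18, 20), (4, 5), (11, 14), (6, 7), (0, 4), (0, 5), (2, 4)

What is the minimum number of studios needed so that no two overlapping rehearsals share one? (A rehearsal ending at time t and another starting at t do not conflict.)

starts: [0, 0, 2, 4, 6, 11, 18, 20, 21]
ends:   [4, 4, 5, 5, 7, 14, 20, 22, 22]
s0→1 s0→2 s2→3  — peak 3.

3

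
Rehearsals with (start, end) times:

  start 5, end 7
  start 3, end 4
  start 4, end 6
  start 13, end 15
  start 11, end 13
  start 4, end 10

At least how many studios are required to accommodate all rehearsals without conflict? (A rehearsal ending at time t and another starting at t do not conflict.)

Count concurrent intervals with a sweep; the peak is the room count.
Events (time:±→running): 3:+→1 4:-→0 4:+→1 4:+→2 5:+→3 … peak 3.

3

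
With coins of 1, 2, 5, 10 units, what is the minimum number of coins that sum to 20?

2

20 = 2×10
Total coins = 2 = 2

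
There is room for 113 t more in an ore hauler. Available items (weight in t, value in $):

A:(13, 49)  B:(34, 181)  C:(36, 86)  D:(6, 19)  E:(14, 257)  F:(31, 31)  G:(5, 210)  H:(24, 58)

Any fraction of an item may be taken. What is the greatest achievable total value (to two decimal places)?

814.61

Greedy by value/weight ratio, highest first.
Order: G (210/5=42.00) > E (257/14=18.36) > B (181/34=5.32) > A (49/13=3.77) > D (19/6=3.17) > H (58/24=2.42) > C (86/36=2.39) > F (31/31=1.00)
Fill: take G (5 @ 210) → take E (14 @ 257) → take B (34 @ 181) → take A (13 @ 49) → take D (6 @ 19) → take H (24 @ 58) → take 17/36 of C → 40.61; 113/113 used.
Total value = 814.61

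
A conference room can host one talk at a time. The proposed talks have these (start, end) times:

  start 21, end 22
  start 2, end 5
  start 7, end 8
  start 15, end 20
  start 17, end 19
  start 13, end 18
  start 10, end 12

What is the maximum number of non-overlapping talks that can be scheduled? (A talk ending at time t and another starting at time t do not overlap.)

By end time: (2,5), (7,8), (10,12), (13,18), (17,19), (15,20), (21,22).
Pick (2,5); next start ≥ 5 → (7,8); next start ≥ 8 → (10,12); next start ≥ 12 → (13,18); next start ≥ 18 → (21,22).
Selected 5 talks.

5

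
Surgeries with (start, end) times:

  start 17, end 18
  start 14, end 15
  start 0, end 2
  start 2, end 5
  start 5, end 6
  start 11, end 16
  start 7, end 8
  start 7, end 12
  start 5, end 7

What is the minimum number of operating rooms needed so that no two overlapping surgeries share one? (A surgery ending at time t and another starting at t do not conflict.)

The answer is the maximum number of intervals overlapping at any instant.
starts: [0, 2, 5, 5, 7, 7, 11, 14, 17]
ends:   [2, 5, 6, 7, 8, 12, 15, 16, 18]
s0→1 e2→0 s2→1 e5→0 s5→1 s5→2  — peak 2.

2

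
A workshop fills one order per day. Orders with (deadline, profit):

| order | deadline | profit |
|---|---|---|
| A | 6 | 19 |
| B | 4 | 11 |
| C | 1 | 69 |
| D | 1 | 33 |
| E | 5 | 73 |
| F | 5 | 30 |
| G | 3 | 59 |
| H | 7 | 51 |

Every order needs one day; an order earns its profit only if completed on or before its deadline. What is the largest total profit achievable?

Sort by profit descending; place each in the latest free slot ≤ its deadline.
By profit: E(d5,73), C(d1,69), G(d3,59), H(d7,51), D(d1,33), F(d5,30), A(d6,19), B(d4,11)
E→slot 5; C→slot 1; G→slot 3; H→slot 7; D skipped; F→slot 4; A→slot 6; B→slot 2.
Profit = 69 + 11 + 59 + 30 + 73 + 19 + 51 = 312

312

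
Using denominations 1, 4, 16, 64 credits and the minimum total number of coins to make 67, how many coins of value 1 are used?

3

Use the largest denomination that fits, subtract, and repeat.
67 − 1×64→3 − 3×1→0
Count of 1: 3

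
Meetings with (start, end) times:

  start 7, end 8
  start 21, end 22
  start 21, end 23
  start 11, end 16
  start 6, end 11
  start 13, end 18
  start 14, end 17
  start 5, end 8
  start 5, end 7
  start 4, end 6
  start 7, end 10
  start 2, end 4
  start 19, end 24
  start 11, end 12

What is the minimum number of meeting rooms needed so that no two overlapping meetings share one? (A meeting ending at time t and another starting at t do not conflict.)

Events (time:±→running): 2:+→1 4:-→0 4:+→1 5:+→2 5:+→3 6:-→2 6:+→3 7:-→2 7:+→3 7:+→4 … peak 4.

4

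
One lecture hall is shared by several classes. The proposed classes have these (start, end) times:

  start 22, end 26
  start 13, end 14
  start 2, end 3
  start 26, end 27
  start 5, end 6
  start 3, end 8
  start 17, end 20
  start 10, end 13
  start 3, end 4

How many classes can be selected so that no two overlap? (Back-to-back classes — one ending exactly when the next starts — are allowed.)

By end time: (2,3), (3,4), (5,6), (3,8), (10,13), (13,14), (17,20), (22,26), (26,27).
Pick (2,3); next start ≥ 3 → (3,4); next start ≥ 4 → (5,6); next start ≥ 6 → (10,13); next start ≥ 13 → (13,14); next start ≥ 14 → (17,20); next start ≥ 20 → (22,26); next start ≥ 26 → (26,27).
Selected 8 classes.

8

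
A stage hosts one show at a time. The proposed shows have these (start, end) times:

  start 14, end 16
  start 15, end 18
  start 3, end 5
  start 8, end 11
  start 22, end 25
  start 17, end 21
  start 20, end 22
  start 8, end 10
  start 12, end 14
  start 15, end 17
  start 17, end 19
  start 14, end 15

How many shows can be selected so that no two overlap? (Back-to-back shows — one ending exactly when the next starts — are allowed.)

8

Sort by end time and greedily take each interval whose start is ≥ the last chosen end.
By end time: (3,5), (8,10), (8,11), (12,14), (14,15), (14,16), (15,17), (15,18), (17,19), (17,21), (20,22), (22,25).
Pick (3,5); next start ≥ 5 → (8,10); next start ≥ 10 → (12,14); next start ≥ 14 → (14,15); next start ≥ 15 → (15,17); next start ≥ 17 → (17,19); next start ≥ 19 → (20,22); next start ≥ 22 → (22,25).
Selected 8 shows.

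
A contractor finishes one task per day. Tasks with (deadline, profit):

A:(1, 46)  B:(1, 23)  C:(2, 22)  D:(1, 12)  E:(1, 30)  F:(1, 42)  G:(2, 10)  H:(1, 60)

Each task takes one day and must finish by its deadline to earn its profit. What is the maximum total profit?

Sort by profit descending; place each in the latest free slot ≤ its deadline.
Profit order: H=60 A=46 F=42 E=30 B=23 C=22 D=12 G=10
Assign: H→slot 1, A skipped, F skipped, E skipped, B skipped, C→slot 2, D skipped, G skipped.
Slots: [1:H] [2:C]
Profit = 60 + 22 = 82

82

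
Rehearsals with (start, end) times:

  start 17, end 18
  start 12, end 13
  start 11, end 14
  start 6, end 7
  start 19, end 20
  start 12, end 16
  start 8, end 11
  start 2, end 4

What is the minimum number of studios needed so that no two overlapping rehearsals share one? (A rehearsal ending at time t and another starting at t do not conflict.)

3

Count concurrent intervals with a sweep; the peak is the room count.
starts: [2, 6, 8, 11, 12, 12, 17, 19]
ends:   [4, 7, 11, 13, 14, 16, 18, 20]
s2→1 e4→0 s6→1 e7→0 s8→1 e11→0 s11→1 s12→2 s12→3  — peak 3.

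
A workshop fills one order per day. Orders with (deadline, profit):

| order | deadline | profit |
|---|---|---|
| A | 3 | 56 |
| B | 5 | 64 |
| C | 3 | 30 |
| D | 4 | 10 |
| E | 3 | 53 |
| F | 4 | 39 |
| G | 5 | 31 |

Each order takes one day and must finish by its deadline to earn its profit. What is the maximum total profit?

243

Take jobs in profit order; each goes to the latest open slot no later than its deadline.
Profit order: B=64 A=56 E=53 F=39 G=31 C=30 D=10
Assign: B→slot 5, A→slot 3, E→slot 2, F→slot 4, G→slot 1, C skipped, D skipped.
Slots: [1:G] [2:E] [3:A] [4:F] [5:B]
Profit = 31 + 53 + 56 + 39 + 64 = 243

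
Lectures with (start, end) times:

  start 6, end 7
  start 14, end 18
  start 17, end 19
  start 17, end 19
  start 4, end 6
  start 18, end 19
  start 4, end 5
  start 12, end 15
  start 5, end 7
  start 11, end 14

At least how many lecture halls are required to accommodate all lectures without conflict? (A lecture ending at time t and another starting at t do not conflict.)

The answer is the maximum number of intervals overlapping at any instant.
starts: [4, 4, 5, 6, 11, 12, 14, 17, 17, 18]
ends:   [5, 6, 7, 7, 14, 15, 18, 19, 19, 19]
s4→1 s4→2 e5→1 s5→2 e6→1 s6→2 e7→1 e7→0 s11→1 s12→2 e14→1 s14→2 e15→1 s17→2 s17→3  — peak 3.

3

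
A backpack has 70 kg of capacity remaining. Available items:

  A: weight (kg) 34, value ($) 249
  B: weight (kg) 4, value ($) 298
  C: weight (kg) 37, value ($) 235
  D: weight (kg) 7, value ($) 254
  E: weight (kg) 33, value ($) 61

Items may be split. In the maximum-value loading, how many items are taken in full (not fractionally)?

3

Order: B (298/4=74.50) > D (254/7=36.29) > A (249/34=7.32) > C (235/37=6.35) > E (61/33=1.85)
Fill: take B (4 @ 298) → take D (7 @ 254) → take A (34 @ 249) → take 25/37 of C → 158.78; 70/70 used.
3 item(s) taken whole; one partial (take 25/37 of C).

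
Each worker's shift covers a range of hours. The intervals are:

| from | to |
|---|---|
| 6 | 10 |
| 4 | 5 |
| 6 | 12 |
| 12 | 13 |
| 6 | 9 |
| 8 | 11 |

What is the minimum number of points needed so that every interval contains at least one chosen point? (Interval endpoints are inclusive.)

3

By right end: [4,5]  [6,9]  [6,10]  [8,11]  [6,12]  [12,13]
[4,5] uncovered → point at 5; [6,9] uncovered → point at 9; [12,13] uncovered → point at 13.
Points: 5, 9, 13 (3 total).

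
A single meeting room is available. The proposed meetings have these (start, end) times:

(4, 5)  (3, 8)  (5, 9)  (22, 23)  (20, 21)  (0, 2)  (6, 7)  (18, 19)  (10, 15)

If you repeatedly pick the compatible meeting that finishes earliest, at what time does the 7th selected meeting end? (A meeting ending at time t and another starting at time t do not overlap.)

23

Sorted by end: (0,2)  (4,5)  (6,7)  (3,8)  (5,9)  (10,15)  (18,19)  (20,21)  (22,23)
take (0,2); take (4,5); take (6,7); skip (3,8); take (10,15); take (18,19); take (20,21); take (22,23).
Selected: (0,2) (4,5) (6,7) (10,15) (18,19) (20,21) (22,23)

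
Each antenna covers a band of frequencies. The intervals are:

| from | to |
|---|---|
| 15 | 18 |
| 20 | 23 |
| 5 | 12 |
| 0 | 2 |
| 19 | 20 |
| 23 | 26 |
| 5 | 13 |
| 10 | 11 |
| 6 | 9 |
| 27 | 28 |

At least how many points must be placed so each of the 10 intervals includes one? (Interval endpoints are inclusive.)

7

Sort by right endpoint; whenever an interval is uncovered, place a point at its right end.
Sorted: [0,2] [6,9] [10,11] [5,12] [5,13] [15,18] [19,20] [20,23] [23,26] [27,28]
{[0,2]} hit by 2; {[6,9]} hit by 9; {[10,11],[5,12],[5,13]} hit by 11; {[15,18]} hit by 18; {[19,20],[20,23]} hit by 20; {[23,26]} hit by 26; {[27,28]} hit by 28.
Points: 2, 9, 11, 18, 20, 26, 28 (7 total).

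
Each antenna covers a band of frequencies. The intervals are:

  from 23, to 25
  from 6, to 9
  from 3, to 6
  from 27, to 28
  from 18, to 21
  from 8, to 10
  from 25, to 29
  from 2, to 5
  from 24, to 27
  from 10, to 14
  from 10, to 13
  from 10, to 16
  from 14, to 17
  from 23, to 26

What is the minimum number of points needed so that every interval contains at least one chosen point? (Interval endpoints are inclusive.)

7

Sort by right endpoint; whenever an interval is uncovered, place a point at its right end.
Sorted: [2,5] [3,6] [6,9] [8,10] [10,13] [10,14] [10,16] [14,17] [18,21] [23,25] [23,26] [24,27] [27,28] [25,29]
{[2,5],[3,6]} hit by 5; {[6,9],[8,10]} hit by 9; {[10,13],[10,14],[10,16]} hit by 13; {[14,17]} hit by 17; {[18,21]} hit by 21; {[23,25],[23,26],[24,27]} hit by 25; {[27,28],[25,29]} hit by 28.
Points: 5, 9, 13, 17, 21, 25, 28 (7 total).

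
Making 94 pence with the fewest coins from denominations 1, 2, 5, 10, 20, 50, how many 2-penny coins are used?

2

94 − 1×50→44 − 2×20→4 − 2×2→0
Count of 2: 2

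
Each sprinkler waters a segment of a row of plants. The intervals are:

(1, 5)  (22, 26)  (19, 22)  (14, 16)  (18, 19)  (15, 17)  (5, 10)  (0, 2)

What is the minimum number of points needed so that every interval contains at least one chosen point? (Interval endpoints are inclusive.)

By right end: [0,2]  [1,5]  [5,10]  [14,16]  [15,17]  [18,19]  [19,22]  [22,26]
[0,2] uncovered → point at 2; [5,10] uncovered → point at 10; [14,16] uncovered → point at 16; [18,19] uncovered → point at 19; [22,26] uncovered → point at 26.
Points: 2, 10, 16, 19, 26 (5 total).

5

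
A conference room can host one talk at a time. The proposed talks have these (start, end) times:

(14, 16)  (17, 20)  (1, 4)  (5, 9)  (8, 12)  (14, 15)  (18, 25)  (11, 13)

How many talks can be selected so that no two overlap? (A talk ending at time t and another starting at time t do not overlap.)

Greedy by earliest finish: after sorting by end time, pick each interval compatible with the last pick.
By end time: (1,4), (5,9), (8,12), (11,13), (14,15), (14,16), (17,20), (18,25).
Pick (1,4); next start ≥ 4 → (5,9); next start ≥ 9 → (11,13); next start ≥ 13 → (14,15); next start ≥ 15 → (17,20).
Selected 5 talks.

5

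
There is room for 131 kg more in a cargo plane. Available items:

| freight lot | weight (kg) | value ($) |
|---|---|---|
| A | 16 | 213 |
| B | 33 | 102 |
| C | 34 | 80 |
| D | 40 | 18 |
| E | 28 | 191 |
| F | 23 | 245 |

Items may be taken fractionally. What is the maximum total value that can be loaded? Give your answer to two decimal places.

823.94

Sort by value per unit weight and fill in that order.
Ratios (sorted): A 13.31, F 10.65, E 6.82, B 3.09, C 2.35, D 0.45
take A (16 @ 213); take F (23 @ 245); take E (28 @ 191); take B (33 @ 102); take 31/34 of C → 72.94. Capacity used 131/131.
Total value = 823.94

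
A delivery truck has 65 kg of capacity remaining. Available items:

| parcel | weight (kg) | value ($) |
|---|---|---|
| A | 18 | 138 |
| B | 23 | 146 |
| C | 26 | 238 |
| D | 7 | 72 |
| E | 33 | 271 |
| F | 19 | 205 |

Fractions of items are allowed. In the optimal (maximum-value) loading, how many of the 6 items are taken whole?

Greedy by value/weight ratio, highest first.
Order: F (205/19=10.79) > D (72/7=10.29) > C (238/26=9.15) > E (271/33=8.21) > A (138/18=7.67) > B (146/23=6.35)
Fill: take F (19 @ 205) → take D (7 @ 72) → take C (26 @ 238) → take 13/33 of E → 106.76; 65/65 used.
3 item(s) taken whole; one partial (take 13/33 of E).

3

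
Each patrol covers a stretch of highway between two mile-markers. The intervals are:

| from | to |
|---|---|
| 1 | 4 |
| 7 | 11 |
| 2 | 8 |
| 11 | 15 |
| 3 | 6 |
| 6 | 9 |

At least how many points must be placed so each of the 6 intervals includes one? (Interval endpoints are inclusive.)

By right end: [1,4]  [3,6]  [2,8]  [6,9]  [7,11]  [11,15]
[1,4] uncovered → point at 4; [6,9] uncovered → point at 9; [11,15] uncovered → point at 15.
Points: 4, 9, 15 (3 total).

3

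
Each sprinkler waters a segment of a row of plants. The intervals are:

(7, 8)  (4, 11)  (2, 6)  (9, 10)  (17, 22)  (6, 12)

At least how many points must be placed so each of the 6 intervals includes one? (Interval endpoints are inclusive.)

4

By right end: [2,6]  [7,8]  [9,10]  [4,11]  [6,12]  [17,22]
[2,6] uncovered → point at 6; [7,8] uncovered → point at 8; [9,10] uncovered → point at 10; [17,22] uncovered → point at 22.
Points: 6, 8, 10, 22 (4 total).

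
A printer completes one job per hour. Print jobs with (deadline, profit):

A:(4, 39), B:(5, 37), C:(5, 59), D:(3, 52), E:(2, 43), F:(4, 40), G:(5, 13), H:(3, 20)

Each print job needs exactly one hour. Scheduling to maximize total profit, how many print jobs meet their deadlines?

Take jobs in profit order; each goes to the latest open slot no later than its deadline.
Profit order: C=59 D=52 E=43 F=40 A=39 B=37 H=20 G=13
Assign: C→slot 5, D→slot 3, E→slot 2, F→slot 4, A→slot 1, B skipped, H skipped, G skipped.
Slots: [1:A] [2:E] [3:D] [4:F] [5:C]
5 of 8 scheduled.

5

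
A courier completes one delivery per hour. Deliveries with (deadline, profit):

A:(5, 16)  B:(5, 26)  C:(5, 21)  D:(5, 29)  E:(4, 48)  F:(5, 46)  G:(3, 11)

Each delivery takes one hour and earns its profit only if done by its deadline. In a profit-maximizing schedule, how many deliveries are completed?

Take jobs in profit order; each goes to the latest open slot no later than its deadline.
By profit: E(d4,48), F(d5,46), D(d5,29), B(d5,26), C(d5,21), A(d5,16), G(d3,11)
E→slot 4; F→slot 5; D→slot 3; B→slot 2; C→slot 1; A skipped; G skipped.
5 of 7 scheduled.

5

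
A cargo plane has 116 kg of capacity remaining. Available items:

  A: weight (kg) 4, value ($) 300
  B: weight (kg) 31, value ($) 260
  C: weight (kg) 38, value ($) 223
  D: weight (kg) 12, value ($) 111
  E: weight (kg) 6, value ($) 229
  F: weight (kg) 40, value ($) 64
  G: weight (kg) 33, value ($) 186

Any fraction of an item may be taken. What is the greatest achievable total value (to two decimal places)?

Greedy by value/weight ratio, highest first.
Order: A (300/4=75.00) > E (229/6=38.17) > D (111/12=9.25) > B (260/31=8.39) > C (223/38=5.87) > G (186/33=5.64) > F (64/40=1.60)
Fill: take A (4 @ 300) → take E (6 @ 229) → take D (12 @ 111) → take B (31 @ 260) → take C (38 @ 223) → take 25/33 of G → 140.91; 116/116 used.
Total value = 1263.91

1263.91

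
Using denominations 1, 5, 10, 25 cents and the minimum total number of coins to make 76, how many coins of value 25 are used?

3

76 = 3×25 + 1×1
Count of 25: 3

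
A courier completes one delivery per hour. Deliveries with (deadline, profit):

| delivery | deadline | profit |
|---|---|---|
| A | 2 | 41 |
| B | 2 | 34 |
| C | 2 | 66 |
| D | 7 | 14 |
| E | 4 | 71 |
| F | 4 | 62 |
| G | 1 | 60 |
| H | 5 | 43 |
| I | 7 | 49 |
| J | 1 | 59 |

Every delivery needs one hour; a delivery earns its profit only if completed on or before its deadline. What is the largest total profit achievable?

365

Sort by profit descending; place each in the latest free slot ≤ its deadline.
Profit order: E=71 C=66 F=62 G=60 J=59 I=49 H=43 A=41 B=34 D=14
Assign: E→slot 4, C→slot 2, F→slot 3, G→slot 1, J skipped, I→slot 7, H→slot 5, A skipped, B skipped, D→slot 6.
Slots: [1:G] [2:C] [3:F] [4:E] [5:H] [6:D] [7:I]
Profit = 60 + 66 + 62 + 71 + 43 + 14 + 49 = 365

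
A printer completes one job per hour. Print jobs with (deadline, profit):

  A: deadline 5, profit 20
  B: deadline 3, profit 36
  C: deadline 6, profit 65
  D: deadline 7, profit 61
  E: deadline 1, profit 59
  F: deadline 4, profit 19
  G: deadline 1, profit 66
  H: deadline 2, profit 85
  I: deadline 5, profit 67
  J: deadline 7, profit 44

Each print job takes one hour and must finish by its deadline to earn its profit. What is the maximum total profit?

Sort by profit descending; place each in the latest free slot ≤ its deadline.
Profit order: H=85 I=67 G=66 C=65 D=61 E=59 J=44 B=36 A=20 F=19
Assign: H→slot 2, I→slot 5, G→slot 1, C→slot 6, D→slot 7, E skipped, J→slot 4, B→slot 3, A skipped, F skipped.
Slots: [1:G] [2:H] [3:B] [4:J] [5:I] [6:C] [7:D]
Profit = 66 + 85 + 36 + 44 + 67 + 65 + 61 = 424

424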